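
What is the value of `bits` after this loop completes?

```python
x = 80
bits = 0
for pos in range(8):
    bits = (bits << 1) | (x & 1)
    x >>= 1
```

Reverse lowest 8 bits of 80
`bits` takes the values: 0 → 1 → 2 → 5 → 10

Answer: 10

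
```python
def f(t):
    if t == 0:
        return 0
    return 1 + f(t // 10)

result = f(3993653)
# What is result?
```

Count of digits of 3993653: 7

Answer: 7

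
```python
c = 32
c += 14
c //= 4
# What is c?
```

Trace:
`c = 32` → c = 32
`c += 14` → c = 46
`c //= 4` → c = 11
So c = 11

Answer: 11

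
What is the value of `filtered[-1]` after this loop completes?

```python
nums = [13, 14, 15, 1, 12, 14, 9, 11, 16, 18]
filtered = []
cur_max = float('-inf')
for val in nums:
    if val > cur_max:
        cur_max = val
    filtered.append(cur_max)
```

Running max ends at 18
`filtered` takes the values: [] → [13] → [13, 14] → [13, 14, 15] → [13, 14, 15, 15] → [13, 14, 15, 15, 15] → [13, 14, 15, 15, 15, 15] → [13, 14, 15, 15, 15, 15, 15] → [13, 14, 15, 15, 15, 15, 15, 15] → [13, 14, 15, 15, 15, 15, 15, 15, 16] → [13, 14, 15, 15, 15, 15, 15, 15, 16, 18]
So `filtered[-1]` = 18

Answer: 18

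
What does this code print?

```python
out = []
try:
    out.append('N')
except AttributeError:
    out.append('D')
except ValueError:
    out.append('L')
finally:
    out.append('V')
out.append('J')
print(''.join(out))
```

Execution trace: 'N' (try body, no exception) → 'V' (finally) → 'J' (after the try/except). Output: NVJ

Answer: NVJ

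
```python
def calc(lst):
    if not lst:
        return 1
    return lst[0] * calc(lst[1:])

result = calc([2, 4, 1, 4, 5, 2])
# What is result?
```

Product over [2, 4, 1, 4, 5, 2] = 2 * 4 * 1 * 4 * 5 * 2 = 320

Answer: 320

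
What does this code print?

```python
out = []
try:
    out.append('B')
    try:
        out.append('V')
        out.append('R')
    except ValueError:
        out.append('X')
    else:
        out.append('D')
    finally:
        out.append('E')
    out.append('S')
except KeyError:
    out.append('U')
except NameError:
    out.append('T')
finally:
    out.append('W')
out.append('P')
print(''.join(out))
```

Execution trace: 'B' (try body) → 'V' (inner try body) → 'R' (inner try body, no exception) → 'D' (inner else) → 'E' (inner finally) → 'S' (try body, no exception) → 'W' (finally) → 'P' (after the try/except). Output: BVRDESWP

Answer: BVRDESWP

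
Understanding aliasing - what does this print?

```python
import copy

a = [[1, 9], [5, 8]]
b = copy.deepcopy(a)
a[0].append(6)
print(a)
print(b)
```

Key concept: deep copy is fully independent.
Step by step:
`a = [[1, 9], [5, 8]]` → a = [[1, 9], [5, 8]]
`b = copy.deepcopy(a)` → b = [[1, 9], [5, 8]]
`a[0].append(6)` → a = [[1, 9, 6], [5, 8]]
`print(a)` → prints [[1, 9, 6], [5, 8]]
`print(b)` → prints [[1, 9], [5, 8]]

Answer:
[[1, 9, 6], [5, 8]]
[[1, 9], [5, 8]]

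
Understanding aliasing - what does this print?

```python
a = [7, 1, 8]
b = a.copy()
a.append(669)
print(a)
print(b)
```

Key concept: list.copy() creates independent copy.
Step by step:
`a = [7, 1, 8]` → a = [7, 1, 8]
`b = a.copy()` → b = [7, 1, 8]
`a.append(669)` → a = [7, 1, 8, 669]
`print(a)` → prints [7, 1, 8, 669]
`print(b)` → prints [7, 1, 8]

Answer:
[7, 1, 8, 669]
[7, 1, 8]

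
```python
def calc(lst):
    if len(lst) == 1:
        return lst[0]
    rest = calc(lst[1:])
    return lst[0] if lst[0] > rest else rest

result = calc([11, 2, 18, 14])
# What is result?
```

Recursive max over [11, 2, 18, 14] = 18

Answer: 18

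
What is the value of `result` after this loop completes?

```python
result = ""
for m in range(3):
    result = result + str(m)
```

Concatenate digits 0 to 2
`result` takes the values: "" → "0" → "01" → "012"

Answer: "012"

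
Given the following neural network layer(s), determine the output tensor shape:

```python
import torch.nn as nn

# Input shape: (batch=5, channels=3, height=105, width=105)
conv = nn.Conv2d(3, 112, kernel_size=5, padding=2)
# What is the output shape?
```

Input: (5, 3, 105, 105) -> Output: (5, 112, 105, 105)

Answer: (5, 112, 105, 105)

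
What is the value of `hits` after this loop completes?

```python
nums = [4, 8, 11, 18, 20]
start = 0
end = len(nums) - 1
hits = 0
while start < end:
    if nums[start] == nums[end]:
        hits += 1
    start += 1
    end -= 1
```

Count matching pairs from ends
`hits` takes the values: 0

Answer: 0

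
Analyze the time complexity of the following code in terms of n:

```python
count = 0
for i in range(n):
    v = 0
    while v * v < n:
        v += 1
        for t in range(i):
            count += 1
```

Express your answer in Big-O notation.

Each loop level contributes: n × √n × n. Multiplying the contributions gives O(n^2√n).

Answer: O(n^2√n)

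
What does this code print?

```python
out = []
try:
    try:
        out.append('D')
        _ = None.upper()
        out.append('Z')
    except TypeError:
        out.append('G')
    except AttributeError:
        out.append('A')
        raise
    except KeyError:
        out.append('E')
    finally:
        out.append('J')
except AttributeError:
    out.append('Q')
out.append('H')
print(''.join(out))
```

Execution trace: 'D' (inner try body) → 'A' (inner except AttributeError) → 'J' (inner finally) → 'Q' (outer except AttributeError) → 'H' (after the try/except). Output: DAJQH

Answer: DAJQH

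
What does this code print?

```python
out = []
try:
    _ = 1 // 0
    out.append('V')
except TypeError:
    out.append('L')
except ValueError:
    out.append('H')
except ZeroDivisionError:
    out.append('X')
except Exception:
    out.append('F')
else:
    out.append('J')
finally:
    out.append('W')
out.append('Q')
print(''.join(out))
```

Execution trace: 'X' (except ZeroDivisionError) → 'W' (finally) → 'Q' (after the try/except). Output: XWQ

Answer: XWQ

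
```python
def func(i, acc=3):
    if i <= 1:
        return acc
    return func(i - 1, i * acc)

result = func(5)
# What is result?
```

Accumulator trace (n, acc): (5, 3) -> (4, 15) -> (3, 60) -> (2, 180) -> (1, 360) -> return 360

Answer: 360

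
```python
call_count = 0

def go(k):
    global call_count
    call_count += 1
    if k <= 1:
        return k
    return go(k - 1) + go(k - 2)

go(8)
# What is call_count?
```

Calls(k) = 1 + Calls(k-1) + Calls(k-2); Calls(0)=Calls(1)=1. For k=8 this gives 67.

Answer: 67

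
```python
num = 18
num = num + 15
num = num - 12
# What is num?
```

Trace:
`num = 18` → num = 18
`num = num + 15` → num = 33
`num = num - 12` → num = 21
So num = 21

Answer: 21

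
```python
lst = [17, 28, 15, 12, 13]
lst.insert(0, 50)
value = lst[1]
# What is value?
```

Trace:
`lst = [17, 28, 15, 12, 13]` → lst = [17, 28, 15, 12, 13]
`lst.insert(0, 50)` → lst = [50, 17, 28, 15, 12, 13]
`value = lst[1]` → value = 17
So value = 17

Answer: 17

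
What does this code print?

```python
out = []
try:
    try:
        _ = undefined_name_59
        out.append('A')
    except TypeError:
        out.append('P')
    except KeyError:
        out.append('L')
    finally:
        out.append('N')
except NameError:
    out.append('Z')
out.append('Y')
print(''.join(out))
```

Execution trace: 'N' (finally) → 'Z' (outer except NameError) → 'Y' (after the try/except). Output: NZY

Answer: NZY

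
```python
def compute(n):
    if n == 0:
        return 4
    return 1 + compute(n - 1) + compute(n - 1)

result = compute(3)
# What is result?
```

compute(n) = 1 + 2·compute(n-1), compute(0)=4. Closed form: (4+1)·2^3 - 1 = 39.

Answer: 39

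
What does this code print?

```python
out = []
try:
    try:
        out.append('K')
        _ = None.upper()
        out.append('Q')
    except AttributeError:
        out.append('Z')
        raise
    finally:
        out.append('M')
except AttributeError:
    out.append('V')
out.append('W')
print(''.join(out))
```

Execution trace: 'K' (inner try body) → 'Z' (inner except AttributeError) → 'M' (inner finally) → 'V' (outer except AttributeError) → 'W' (after the try/except). Output: KZMVW

Answer: KZMVW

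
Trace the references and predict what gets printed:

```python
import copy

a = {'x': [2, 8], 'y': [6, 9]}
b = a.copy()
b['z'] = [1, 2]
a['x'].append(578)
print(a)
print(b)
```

Key concept: shallow copy of dict with mutable values.
Step by step:
`a = {'x': [2, 8], 'y': [6, 9]}` → a = {'x': [2, 8], 'y': [6, 9]}
`b = a.copy()` → b = {'x': [2, 8], 'y': [6, 9]}
`b['z'] = [1, 2]` → b = {'x': [2, 8], 'y': [6, 9], 'z': [1, 2]}
`a['x'].append(578)` → a = {'x': [2, 8, 578], 'y': [6, 9]}; b = {'x': [2, 8, 578], 'y': [6, 9], 'z': [1, 2]}
`print(a)` → prints {'x': [2, 8, 578], 'y': [6, 9]}
`print(b)` → prints {'x': [2, 8, 578], 'y': [6, 9], 'z': [1, 2]}

Answer:
{'x': [2, 8, 578], 'y': [6, 9]}
{'x': [2, 8, 578], 'y': [6, 9], 'z': [1, 2]}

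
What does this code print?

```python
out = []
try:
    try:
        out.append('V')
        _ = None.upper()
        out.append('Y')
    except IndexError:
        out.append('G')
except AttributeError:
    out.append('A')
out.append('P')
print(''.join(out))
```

Execution trace: 'V' (try body) → 'A' (outer except AttributeError) → 'P' (after the try/except). Output: VAP

Answer: VAP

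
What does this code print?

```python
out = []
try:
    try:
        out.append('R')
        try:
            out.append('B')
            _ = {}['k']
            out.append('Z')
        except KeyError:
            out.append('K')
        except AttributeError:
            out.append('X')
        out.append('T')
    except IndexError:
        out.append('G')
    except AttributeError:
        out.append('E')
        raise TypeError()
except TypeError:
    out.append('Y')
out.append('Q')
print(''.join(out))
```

Execution trace: 'R' (try body) → 'B' (inner try body) → 'K' (inner except KeyError) → 'T' (try body, no exception) → 'Q' (after the try/except). Output: RBKTQ

Answer: RBKTQ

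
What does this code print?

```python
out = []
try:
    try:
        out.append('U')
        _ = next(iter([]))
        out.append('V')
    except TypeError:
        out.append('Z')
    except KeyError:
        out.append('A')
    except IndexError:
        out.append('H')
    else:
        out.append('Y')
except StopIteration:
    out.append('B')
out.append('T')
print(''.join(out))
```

Execution trace: 'U' (try body) → 'B' (outer except StopIteration) → 'T' (after the try/except). Output: UBT

Answer: UBT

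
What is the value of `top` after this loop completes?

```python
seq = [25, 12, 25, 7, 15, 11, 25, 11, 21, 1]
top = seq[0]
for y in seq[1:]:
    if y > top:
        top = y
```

Maximum of [25, 12, 25, 7, 15, 11, 25, 11, 21, 1]
`top` takes the values: 25

Answer: 25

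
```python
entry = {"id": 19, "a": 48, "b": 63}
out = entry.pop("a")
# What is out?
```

Trace:
`entry = {"id": 19, "a": 48, "b": 63}` → entry = {'id': 19, 'a': 48, 'b': 63}
`out = entry.pop("a")` → entry = {'id': 19, 'b': 63}; out = 48
So out = 48

Answer: 48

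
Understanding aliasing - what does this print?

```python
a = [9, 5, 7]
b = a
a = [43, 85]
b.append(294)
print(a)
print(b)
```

Key concept: rebinding vs mutation: a is rebound to a new list, b still points at the original.
Step by step:
`a = [9, 5, 7]` → a = [9, 5, 7]
`b = a` → b = [9, 5, 7] (same object as a)
`a = [43, 85]` → a = [43, 85]
`b.append(294)` → b = [9, 5, 7, 294]
`print(a)` → prints [43, 85]
`print(b)` → prints [9, 5, 7, 294]

Answer:
[43, 85]
[9, 5, 7, 294]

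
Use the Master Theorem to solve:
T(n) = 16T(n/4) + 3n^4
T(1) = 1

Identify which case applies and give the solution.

a=16, b=4, f(n)=3n^4. log_4(16) = 2. Since c=4 > 2 and the regularity condition holds (16(n/4)^4 = (16/4^4)n^4 with 16/4^4 < 1), Case 3 applies: T(n) = Θ(f(n)) = O(n^4).

Answer: O(n^4) - Case 3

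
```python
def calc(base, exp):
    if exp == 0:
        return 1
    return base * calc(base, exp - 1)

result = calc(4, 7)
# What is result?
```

calc(4, 7) = 4 * 4 * 4 * 4 * 4 * 4 * 4 = 16384

Answer: 16384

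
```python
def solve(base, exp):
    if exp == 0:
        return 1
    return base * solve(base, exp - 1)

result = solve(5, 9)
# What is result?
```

solve(5, 9) = 5 * 5 * 5 * 5 * 5 * 5 * 5 * 5 * 5 = 1953125

Answer: 1953125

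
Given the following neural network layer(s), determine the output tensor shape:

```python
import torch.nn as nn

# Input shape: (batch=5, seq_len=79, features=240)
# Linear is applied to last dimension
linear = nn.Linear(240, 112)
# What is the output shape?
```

Input: (5, 79, 240) -> Output: (5, 79, 112)

Answer: (5, 79, 112)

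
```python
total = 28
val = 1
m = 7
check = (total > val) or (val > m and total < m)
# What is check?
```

Trace:
`total = 28` → total = 28
`val = 1` → val = 1
`m = 7` → m = 7
`check = (total > val) or (val > m and total < m)` → check = True
So check = True

Answer: True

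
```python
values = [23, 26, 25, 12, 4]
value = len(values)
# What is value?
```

Trace:
`values = [23, 26, 25, 12, 4]` → values = [23, 26, 25, 12, 4]
`value = len(values)` → value = 5
So value = 5

Answer: 5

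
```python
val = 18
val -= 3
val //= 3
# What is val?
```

Trace:
`val = 18` → val = 18
`val -= 3` → val = 15
`val //= 3` → val = 5
So val = 5

Answer: 5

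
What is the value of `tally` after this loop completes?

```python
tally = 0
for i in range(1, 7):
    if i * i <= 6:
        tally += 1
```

Count numbers where i² ≤ 6
`tally` takes the values: 0 → 1 → 2

Answer: 2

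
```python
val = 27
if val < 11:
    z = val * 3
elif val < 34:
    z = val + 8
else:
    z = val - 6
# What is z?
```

Trace:
`val = 27` → val = 27
`if val < 11: ...` → val < 11 is False, val < 34 is True → z = 35
So z = 35

Answer: 35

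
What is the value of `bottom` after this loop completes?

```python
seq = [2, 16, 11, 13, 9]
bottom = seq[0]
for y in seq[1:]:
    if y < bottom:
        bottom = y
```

Minimum of [2, 16, 11, 13, 9]
`bottom` takes the values: 2

Answer: 2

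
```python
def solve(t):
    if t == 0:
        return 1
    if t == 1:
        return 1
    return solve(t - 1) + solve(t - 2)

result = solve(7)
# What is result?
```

Build up from base cases: solve(0)=1, solve(1)=1, solve(2)=2, solve(3)=3, solve(4)=5, solve(5)=8, solve(6)=13, ..., solve(7)=21

Answer: 21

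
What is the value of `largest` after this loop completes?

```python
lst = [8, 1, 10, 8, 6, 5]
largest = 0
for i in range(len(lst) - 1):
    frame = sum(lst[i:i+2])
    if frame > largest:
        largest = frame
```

Max sum of 2-element window in [8, 1, 10, 8, 6, 5]
`largest` takes the values: 0 → 9 → 11 → 18

Answer: 18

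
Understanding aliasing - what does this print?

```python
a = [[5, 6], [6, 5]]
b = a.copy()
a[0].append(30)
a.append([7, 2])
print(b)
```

Key concept: shallow copy with nested lists.
Step by step:
`a = [[5, 6], [6, 5]]` → a = [[5, 6], [6, 5]]
`b = a.copy()` → b = [[5, 6], [6, 5]]
`a[0].append(30)` → a = [[5, 6, 30], [6, 5]]; b = [[5, 6, 30], [6, 5]]
`a.append([7, 2])` → a = [[5, 6, 30], [6, 5], [7, 2]]
`print(b)` → prints [[5, 6, 30], [6, 5]]

Answer: [[5, 6, 30], [6, 5]]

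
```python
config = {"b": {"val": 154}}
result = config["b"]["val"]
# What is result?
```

Trace:
`config = {"b": {"val": 154}}` → config = {'b': {'val': 154}}
`result = config["b"]["val"]` → result = 154
So result = 154

Answer: 154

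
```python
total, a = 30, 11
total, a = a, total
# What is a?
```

Trace:
`total, a = 30, 11` → total = 30; a = 11
`total, a = a, total` → total = 11; a = 30
So a = 30

Answer: 30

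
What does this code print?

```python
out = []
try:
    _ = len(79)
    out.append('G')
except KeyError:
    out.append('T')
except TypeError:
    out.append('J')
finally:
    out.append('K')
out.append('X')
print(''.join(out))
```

Execution trace: 'J' (except TypeError) → 'K' (finally) → 'X' (after the try/except). Output: JKX

Answer: JKX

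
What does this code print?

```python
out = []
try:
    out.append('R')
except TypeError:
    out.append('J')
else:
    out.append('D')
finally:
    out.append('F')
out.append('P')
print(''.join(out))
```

Execution trace: 'R' (try body, no exception) → 'D' (else) → 'F' (finally) → 'P' (after the try/except). Output: RDFP

Answer: RDFP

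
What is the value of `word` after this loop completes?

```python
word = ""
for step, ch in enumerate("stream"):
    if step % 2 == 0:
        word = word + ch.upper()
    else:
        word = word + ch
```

Uppercase even positions in 'stream'
`word` takes the values: "" → "S" → "St" → "StR" → "StRe" → "StReA" → "StReAm"

Answer: "StReAm"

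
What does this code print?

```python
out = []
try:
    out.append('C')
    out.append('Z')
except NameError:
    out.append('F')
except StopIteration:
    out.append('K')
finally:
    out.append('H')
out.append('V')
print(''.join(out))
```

Execution trace: 'C' (try body) → 'Z' (try body, no exception) → 'H' (finally) → 'V' (after the try/except). Output: CZHV

Answer: CZHV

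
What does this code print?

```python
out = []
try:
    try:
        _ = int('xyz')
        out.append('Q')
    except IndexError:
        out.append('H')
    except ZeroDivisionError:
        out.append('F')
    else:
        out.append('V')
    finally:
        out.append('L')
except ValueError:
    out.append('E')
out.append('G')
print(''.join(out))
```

Execution trace: 'L' (inner finally) → 'E' (outer except ValueError) → 'G' (after the try/except). Output: LEG

Answer: LEG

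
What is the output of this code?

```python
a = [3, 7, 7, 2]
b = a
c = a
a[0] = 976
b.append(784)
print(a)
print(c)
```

Key concept: multiple aliases.
Step by step:
`a = [3, 7, 7, 2]` → a = [3, 7, 7, 2]
`b = a` → b = [3, 7, 7, 2] (same object as a)
`c = a` → c = [3, 7, 7, 2] (same object as a, b)
`a[0] = 976` → a = [976, 7, 7, 2] (same object as b, c); b = [976, 7, 7, 2] (same object as a, c); c = [976, 7, 7, 2] (same object as a, b)
`b.append(784)` → a = [976, 7, 7, 2, 784] (same object as b, c); b = [976, 7, 7, 2, 784] (same object as a, c); c = [976, 7, 7, 2, 784] (same object as a, b)
`print(a)` → prints [976, 7, 7, 2, 784]
`print(c)` → prints [976, 7, 7, 2, 784]

Answer:
[976, 7, 7, 2, 784]
[976, 7, 7, 2, 784]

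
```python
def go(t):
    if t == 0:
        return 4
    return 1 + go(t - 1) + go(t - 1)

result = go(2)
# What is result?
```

go(t) = 1 + 2·go(t-1), go(0)=4. Closed form: (4+1)·2^2 - 1 = 19.

Answer: 19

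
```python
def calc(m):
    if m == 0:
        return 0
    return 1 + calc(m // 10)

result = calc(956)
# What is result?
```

Count of digits of 956: 3

Answer: 3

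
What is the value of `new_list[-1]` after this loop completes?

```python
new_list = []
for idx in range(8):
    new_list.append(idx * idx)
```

Last element of squares 0 to 7
`new_list` takes the values: [] → [0] → [0, 1] → [0, 1, 4] → [0, 1, 4, 9] → [0, 1, 4, 9, 16] → [0, 1, 4, 9, 16, 25] → [0, 1, 4, 9, 16, 25, 36] → [0, 1, 4, 9, 16, 25, 36, 49]
So `new_list[-1]` = 49

Answer: 49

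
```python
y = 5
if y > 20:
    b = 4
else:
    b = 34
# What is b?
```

Trace:
`y = 5` → y = 5
`if y > 20: ...` → y > 20 is False, take else branch → b = 34
So b = 34

Answer: 34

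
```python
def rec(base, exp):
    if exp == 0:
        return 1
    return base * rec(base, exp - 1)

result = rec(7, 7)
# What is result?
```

rec(7, 7) = 7 * 7 * 7 * 7 * 7 * 7 * 7 = 823543

Answer: 823543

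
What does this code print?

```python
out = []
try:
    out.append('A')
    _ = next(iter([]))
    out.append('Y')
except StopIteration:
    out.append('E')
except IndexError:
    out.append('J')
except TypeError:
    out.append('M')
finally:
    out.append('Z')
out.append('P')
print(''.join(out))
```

Execution trace: 'A' (try body) → 'E' (except StopIteration) → 'Z' (finally) → 'P' (after the try/except). Output: AEZP

Answer: AEZP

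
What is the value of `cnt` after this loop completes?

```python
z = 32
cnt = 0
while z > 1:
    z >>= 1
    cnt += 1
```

Count right shifts until 1
`cnt` takes the values: 0 → 1 → 2 → 3 → 4 → 5

Answer: 5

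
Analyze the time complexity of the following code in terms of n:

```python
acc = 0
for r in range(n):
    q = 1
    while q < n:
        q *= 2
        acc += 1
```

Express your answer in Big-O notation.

Each loop level contributes: n × log n. Multiplying the contributions gives O(n log n).

Answer: O(n log n)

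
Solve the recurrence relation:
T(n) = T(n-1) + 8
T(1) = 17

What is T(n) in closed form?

Unrolling: T(n) = T(1) + 8·(n-1) = 17 + 8(n-1) = 8n + 9.

Answer: T(n) = 8n + 9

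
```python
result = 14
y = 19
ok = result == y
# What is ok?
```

Trace:
`result = 14` → result = 14
`y = 19` → y = 19
`ok = result == y` → ok = False
So ok = False

Answer: False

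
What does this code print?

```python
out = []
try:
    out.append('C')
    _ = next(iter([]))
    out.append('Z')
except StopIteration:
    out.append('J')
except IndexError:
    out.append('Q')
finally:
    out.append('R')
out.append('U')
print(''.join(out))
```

Execution trace: 'C' (try body) → 'J' (except StopIteration) → 'R' (finally) → 'U' (after the try/except). Output: CJRU

Answer: CJRU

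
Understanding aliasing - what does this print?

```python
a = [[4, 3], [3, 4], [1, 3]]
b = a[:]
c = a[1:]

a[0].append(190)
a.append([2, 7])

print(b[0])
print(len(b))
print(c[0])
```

Key concept: slice with nested mutation.
Step by step:
`a = [[4, 3], [3, 4], [1, 3]]` → a = [[4, 3], [3, 4], [1, 3]]
`b = a[:]` → b = [[4, 3], [3, 4], [1, 3]]
`c = a[1:]` → c = [[3, 4], [1, 3]]
`a[0].append(190)` → a = [[4, 3, 190], [3, 4], [1, 3]]; b = [[4, 3, 190], [3, 4], [1, 3]]
`a.append([2, 7])` → a = [[4, 3, 190], [3, 4], [1, 3], [2, 7]]
`print(b[0])` → prints [4, 3, 190]
`print(len(b))` → prints 3
`print(c[0])` → prints [3, 4]

Answer:
[4, 3, 190]
3
[3, 4]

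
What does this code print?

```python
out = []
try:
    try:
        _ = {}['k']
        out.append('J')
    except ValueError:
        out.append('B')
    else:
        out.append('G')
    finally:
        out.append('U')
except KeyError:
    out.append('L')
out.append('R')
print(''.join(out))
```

Execution trace: 'U' (finally) → 'L' (outer except KeyError) → 'R' (after the try/except). Output: ULR

Answer: ULR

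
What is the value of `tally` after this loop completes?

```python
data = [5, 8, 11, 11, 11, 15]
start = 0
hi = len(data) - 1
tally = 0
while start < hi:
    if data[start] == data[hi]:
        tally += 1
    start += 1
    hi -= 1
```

Count matching pairs from ends
`tally` takes the values: 0 → 1

Answer: 1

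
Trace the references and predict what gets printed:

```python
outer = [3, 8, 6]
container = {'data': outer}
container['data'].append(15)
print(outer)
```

Key concept: dict holds reference to list.
Step by step:
`outer = [3, 8, 6]` → outer = [3, 8, 6]
`container = {'data': outer}` → container = {'data': [3, 8, 6]}
`container['data'].append(15)` → outer = [3, 8, 6, 15]; container = {'data': [3, 8, 6, 15]}
`print(outer)` → prints [3, 8, 6, 15]

Answer: [3, 8, 6, 15]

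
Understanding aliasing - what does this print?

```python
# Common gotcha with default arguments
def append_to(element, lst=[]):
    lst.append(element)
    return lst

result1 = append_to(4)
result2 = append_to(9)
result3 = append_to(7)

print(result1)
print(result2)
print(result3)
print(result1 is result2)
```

Key concept: mutable default argument gotcha.
Step by step:
`result1 = append_to(4)` → result1 = [4]
`result2 = append_to(9)` → result1 = [4, 9] (same object as result2); result2 = [4, 9] (same object as result1)
`result3 = append_to(7)` → result1 = [4, 9, 7] (same object as result2, result3); result2 = [4, 9, 7] (same object as result1, result3); result3 = [4, 9, 7] (same object as result1, result2)
`print(result1)` → prints [4, 9, 7]
`print(result2)` → prints [4, 9, 7]
`print(result3)` → prints [4, 9, 7]
`print(result1 is result2)` → prints True

Answer:
[4, 9, 7]
[4, 9, 7]
[4, 9, 7]
True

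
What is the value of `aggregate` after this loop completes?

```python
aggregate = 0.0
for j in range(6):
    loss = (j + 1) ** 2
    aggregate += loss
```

Sum of squared losses 1² + 2² + ... + 6²
`aggregate` takes the values: 0.0 → 1.0 → 5.0 → 14.0 → 30.0 → 55.0 → 91.0

Answer: 91.0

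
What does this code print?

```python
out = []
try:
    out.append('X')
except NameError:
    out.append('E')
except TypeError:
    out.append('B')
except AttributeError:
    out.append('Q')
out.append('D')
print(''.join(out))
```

Execution trace: 'X' (try body, no exception) → 'D' (after the try/except). Output: XD

Answer: XD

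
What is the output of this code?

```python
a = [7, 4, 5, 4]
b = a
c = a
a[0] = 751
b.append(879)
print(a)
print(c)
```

Key concept: multiple aliases.
Step by step:
`a = [7, 4, 5, 4]` → a = [7, 4, 5, 4]
`b = a` → b = [7, 4, 5, 4] (same object as a)
`c = a` → c = [7, 4, 5, 4] (same object as a, b)
`a[0] = 751` → a = [751, 4, 5, 4] (same object as b, c); b = [751, 4, 5, 4] (same object as a, c); c = [751, 4, 5, 4] (same object as a, b)
`b.append(879)` → a = [751, 4, 5, 4, 879] (same object as b, c); b = [751, 4, 5, 4, 879] (same object as a, c); c = [751, 4, 5, 4, 879] (same object as a, b)
`print(a)` → prints [751, 4, 5, 4, 879]
`print(c)` → prints [751, 4, 5, 4, 879]

Answer:
[751, 4, 5, 4, 879]
[751, 4, 5, 4, 879]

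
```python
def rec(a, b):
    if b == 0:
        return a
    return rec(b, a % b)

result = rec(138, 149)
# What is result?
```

rec(138, 149) -> rec(149, 138) -> rec(138, 11) -> rec(11, 6) -> rec(6, 5) -> rec(5, 1) -> rec(1, 0) -> 1

Answer: 1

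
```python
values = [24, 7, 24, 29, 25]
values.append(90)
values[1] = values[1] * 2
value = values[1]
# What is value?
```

Trace:
`values = [24, 7, 24, 29, 25]` → values = [24, 7, 24, 29, 25]
`values.append(90)` → values = [24, 7, 24, 29, 25, 90]
`values[1] = values[1] * 2` → values = [24, 14, 24, 29, 25, 90]
`value = values[1]` → value = 14
So value = 14

Answer: 14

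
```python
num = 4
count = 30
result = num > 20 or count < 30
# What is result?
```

Trace:
`num = 4` → num = 4
`count = 30` → count = 30
`result = num > 20 or count < 30` → result = False
So result = False

Answer: False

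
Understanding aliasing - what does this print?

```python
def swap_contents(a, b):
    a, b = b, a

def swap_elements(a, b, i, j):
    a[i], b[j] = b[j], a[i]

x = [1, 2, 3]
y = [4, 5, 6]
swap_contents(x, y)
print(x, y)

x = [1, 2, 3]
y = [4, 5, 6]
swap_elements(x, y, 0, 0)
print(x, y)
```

Key concept: parameter rebinding vs mutation.
Step by step:
`x = [1, 2, 3]` → x = [1, 2, 3]
`y = [4, 5, 6]` → y = [4, 5, 6]
`swap_contents(x, y)` → no visible change to tracked variables
`print(x, y)` → prints [1, 2, 3] [4, 5, 6]
`x = [1, 2, 3]` → x = [1, 2, 3]
`y = [4, 5, 6]` → y = [4, 5, 6]
`swap_elements(x, y, 0, 0)` → x = [4, 2, 3]; y = [1, 5, 6]
`print(x, y)` → prints [4, 2, 3] [1, 5, 6]

Answer:
[1, 2, 3] [4, 5, 6]
[4, 2, 3] [1, 5, 6]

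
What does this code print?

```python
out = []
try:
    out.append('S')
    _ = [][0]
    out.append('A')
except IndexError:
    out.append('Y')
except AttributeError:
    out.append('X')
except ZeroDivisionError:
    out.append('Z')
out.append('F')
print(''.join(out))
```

Execution trace: 'S' (try body) → 'Y' (except IndexError) → 'F' (after the try/except). Output: SYF

Answer: SYF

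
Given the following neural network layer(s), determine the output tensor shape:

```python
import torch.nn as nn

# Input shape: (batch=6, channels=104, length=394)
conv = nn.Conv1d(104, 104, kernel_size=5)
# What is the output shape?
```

Input: (6, 104, 394) -> Output: (6, 104, 390)

Answer: (6, 104, 390)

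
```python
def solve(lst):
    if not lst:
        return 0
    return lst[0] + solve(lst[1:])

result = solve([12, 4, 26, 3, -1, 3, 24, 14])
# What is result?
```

12 + 4 + 26 + 3 + (-1) + 3 + 24 + 14 + 0 = 85

Answer: 85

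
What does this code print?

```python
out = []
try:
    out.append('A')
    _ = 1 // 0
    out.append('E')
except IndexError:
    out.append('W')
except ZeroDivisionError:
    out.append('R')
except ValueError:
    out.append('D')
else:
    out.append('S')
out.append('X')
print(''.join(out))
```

Execution trace: 'A' (try body) → 'R' (except ZeroDivisionError) → 'X' (after the try/except). Output: ARX

Answer: ARX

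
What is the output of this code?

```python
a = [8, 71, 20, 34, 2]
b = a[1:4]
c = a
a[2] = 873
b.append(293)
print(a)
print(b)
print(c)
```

Key concept: slice vs alias.
Step by step:
`a = [8, 71, 20, 34, 2]` → a = [8, 71, 20, 34, 2]
`b = a[1:4]` → b = [71, 20, 34]
`c = a` → c = [8, 71, 20, 34, 2] (same object as a)
`a[2] = 873` → a = [8, 71, 873, 34, 2] (same object as c); c = [8, 71, 873, 34, 2] (same object as a)
`b.append(293)` → b = [71, 20, 34, 293]
`print(a)` → prints [8, 71, 873, 34, 2]
`print(b)` → prints [71, 20, 34, 293]
`print(c)` → prints [8, 71, 873, 34, 2]

Answer:
[8, 71, 873, 34, 2]
[71, 20, 34, 293]
[8, 71, 873, 34, 2]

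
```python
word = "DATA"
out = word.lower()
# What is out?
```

Trace:
`word = "DATA"` → word = 'DATA'
`out = word.lower()` → out = 'data'
So out = 'data'

Answer: 'data'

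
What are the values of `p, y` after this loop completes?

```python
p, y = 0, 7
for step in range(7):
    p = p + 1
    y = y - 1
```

p goes 0→7, y goes 7→0
`p, y` takes the values: (0, 7) → (1, 7) → (1, 6) → (2, 6) → (2, 5) → (3, 5) → (3, 4) → (4, 4) → (4, 3) → (5, 3) → (5, 2) → (6, 2) → (6, 1) → (7, 1) → (7, 0)

Answer: 7, 0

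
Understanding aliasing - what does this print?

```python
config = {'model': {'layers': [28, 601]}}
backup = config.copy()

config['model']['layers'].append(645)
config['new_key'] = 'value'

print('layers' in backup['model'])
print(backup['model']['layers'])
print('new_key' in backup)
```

Key concept: shallow copy gotcha with nested dict.
Step by step:
`config = {'model': {'layers': [28, 601]}}` → config = {'model': {'layers': [28, 601]}}
`backup = config.copy()` → backup = {'model': {'layers': [28, 601]}}
`config['model']['layers'].append(645)` → config = {'model': {'layers': [28, 601, 645]}}; backup = {'model': {'layers': [28, 601, 645]}}
`config['new_key'] = 'value'` → config = {'model': {'layers': [28, 601, 645]}, 'new_key': 'value'}
`print('layers' in backup['model'])` → prints True
`print(backup['model']['layers'])` → prints [28, 601, 645]
`print('new_key' in backup)` → prints False

Answer:
True
[28, 601, 645]
False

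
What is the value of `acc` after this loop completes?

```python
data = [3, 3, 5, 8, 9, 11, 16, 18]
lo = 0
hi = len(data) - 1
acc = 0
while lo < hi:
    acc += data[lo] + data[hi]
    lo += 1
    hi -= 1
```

Sum of pairs from ends
`acc` takes the values: 0 → 21 → 40 → 56 → 73

Answer: 73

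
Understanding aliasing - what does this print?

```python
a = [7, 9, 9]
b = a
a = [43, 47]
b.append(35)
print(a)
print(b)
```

Key concept: rebinding vs mutation: a is rebound to a new list, b still points at the original.
Step by step:
`a = [7, 9, 9]` → a = [7, 9, 9]
`b = a` → b = [7, 9, 9] (same object as a)
`a = [43, 47]` → a = [43, 47]
`b.append(35)` → b = [7, 9, 9, 35]
`print(a)` → prints [43, 47]
`print(b)` → prints [7, 9, 9, 35]

Answer:
[43, 47]
[7, 9, 9, 35]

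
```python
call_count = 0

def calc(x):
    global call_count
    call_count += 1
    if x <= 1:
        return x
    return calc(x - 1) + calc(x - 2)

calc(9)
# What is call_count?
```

Calls(x) = 1 + Calls(x-1) + Calls(x-2); Calls(0)=Calls(1)=1. For x=9 this gives 109.

Answer: 109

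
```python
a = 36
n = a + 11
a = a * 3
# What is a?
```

Trace:
`a = 36` → a = 36
`n = a + 11` → n = 47
`a = a * 3` → a = 108
So a = 108

Answer: 108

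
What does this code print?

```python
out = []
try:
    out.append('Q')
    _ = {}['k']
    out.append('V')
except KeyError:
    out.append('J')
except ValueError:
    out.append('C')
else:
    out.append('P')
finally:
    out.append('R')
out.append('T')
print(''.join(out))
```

Execution trace: 'Q' (try body) → 'J' (except KeyError) → 'R' (finally) → 'T' (after the try/except). Output: QJRT

Answer: QJRT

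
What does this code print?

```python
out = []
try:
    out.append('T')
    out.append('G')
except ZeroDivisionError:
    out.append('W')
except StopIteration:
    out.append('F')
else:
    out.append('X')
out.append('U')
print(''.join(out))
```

Execution trace: 'T' (try body) → 'G' (try body, no exception) → 'X' (else) → 'U' (after the try/except). Output: TGXU

Answer: TGXU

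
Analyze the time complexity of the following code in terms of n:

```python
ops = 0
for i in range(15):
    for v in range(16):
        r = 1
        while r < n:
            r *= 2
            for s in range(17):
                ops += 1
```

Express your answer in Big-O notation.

Each loop level contributes: 1 × 1 × log n × 1. Multiplying the contributions gives O(log n).

Answer: O(log n)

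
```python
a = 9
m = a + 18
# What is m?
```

Trace:
`a = 9` → a = 9
`m = a + 18` → m = 27
So m = 27

Answer: 27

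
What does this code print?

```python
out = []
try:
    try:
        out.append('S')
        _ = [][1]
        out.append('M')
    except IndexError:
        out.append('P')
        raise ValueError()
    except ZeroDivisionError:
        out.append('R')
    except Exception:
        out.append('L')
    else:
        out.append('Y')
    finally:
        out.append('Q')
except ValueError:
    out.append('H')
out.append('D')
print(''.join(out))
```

Execution trace: 'S' (try body) → 'P' (except IndexError) → 'Q' (finally) → 'H' (outer except ValueError) → 'D' (after the try/except). Output: SPQHD

Answer: SPQHD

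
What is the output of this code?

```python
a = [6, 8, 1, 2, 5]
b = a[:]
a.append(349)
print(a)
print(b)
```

Key concept: slice [:] creates copy.
Step by step:
`a = [6, 8, 1, 2, 5]` → a = [6, 8, 1, 2, 5]
`b = a[:]` → b = [6, 8, 1, 2, 5]
`a.append(349)` → a = [6, 8, 1, 2, 5, 349]
`print(a)` → prints [6, 8, 1, 2, 5, 349]
`print(b)` → prints [6, 8, 1, 2, 5]

Answer:
[6, 8, 1, 2, 5, 349]
[6, 8, 1, 2, 5]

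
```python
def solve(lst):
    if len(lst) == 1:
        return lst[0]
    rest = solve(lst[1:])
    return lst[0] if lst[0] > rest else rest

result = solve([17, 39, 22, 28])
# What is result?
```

Recursive max over [17, 39, 22, 28] = 39

Answer: 39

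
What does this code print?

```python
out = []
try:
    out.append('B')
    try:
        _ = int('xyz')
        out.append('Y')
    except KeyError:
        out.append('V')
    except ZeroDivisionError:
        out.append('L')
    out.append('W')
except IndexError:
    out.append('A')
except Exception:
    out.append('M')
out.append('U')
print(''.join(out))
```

Execution trace: 'B' (try body) → 'M' (except Exception) → 'U' (after the try/except). Output: BMU

Answer: BMU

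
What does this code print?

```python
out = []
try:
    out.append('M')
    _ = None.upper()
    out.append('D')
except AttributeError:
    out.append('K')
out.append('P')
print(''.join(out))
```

Execution trace: 'M' (try body) → 'K' (except AttributeError) → 'P' (after the try/except). Output: MKP

Answer: MKP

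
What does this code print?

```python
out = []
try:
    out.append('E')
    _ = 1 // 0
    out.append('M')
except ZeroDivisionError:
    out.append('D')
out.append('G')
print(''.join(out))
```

Execution trace: 'E' (try body) → 'D' (except ZeroDivisionError) → 'G' (after the try/except). Output: EDG

Answer: EDG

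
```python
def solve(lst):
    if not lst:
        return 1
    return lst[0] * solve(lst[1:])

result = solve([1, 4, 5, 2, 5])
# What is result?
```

Product over [1, 4, 5, 2, 5] = 1 * 4 * 5 * 2 * 5 = 200

Answer: 200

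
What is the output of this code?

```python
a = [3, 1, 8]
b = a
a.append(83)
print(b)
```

Key concept: basic list aliasing.
Step by step:
`a = [3, 1, 8]` → a = [3, 1, 8]
`b = a` → b = [3, 1, 8] (same object as a)
`a.append(83)` → a = [3, 1, 8, 83] (same object as b); b = [3, 1, 8, 83] (same object as a)
`print(b)` → prints [3, 1, 8, 83]

Answer: [3, 1, 8, 83]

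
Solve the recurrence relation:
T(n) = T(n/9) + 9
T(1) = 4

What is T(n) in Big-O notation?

Each step divides n by 9 and adds 9. After log_9(n) steps we reach T(1)=4. So T(n) = 9·log_9(n) + 4 = O(log n).

Answer: O(log n)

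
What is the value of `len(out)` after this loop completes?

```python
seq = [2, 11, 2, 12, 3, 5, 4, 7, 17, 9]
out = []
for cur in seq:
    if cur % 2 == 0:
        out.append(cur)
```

Count even numbers in [2, 11, 2, 12, 3, 5, 4, 7, 17, 9]
`out` takes the values: [] → [2] → [2, 2] → [2, 2, 12] → [2, 2, 12, 4]
So `len(out)` = 4

Answer: 4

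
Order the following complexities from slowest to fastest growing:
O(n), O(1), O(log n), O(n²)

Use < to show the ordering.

Ordered by growth rate: O(1) < O(log n) < O(n) < O(n²)

Answer: O(1) < O(log n) < O(n) < O(n²)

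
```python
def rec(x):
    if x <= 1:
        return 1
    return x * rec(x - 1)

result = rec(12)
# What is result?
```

rec(12) = 12 * 11 * 10 * 9 * 8 * 7 * 6 * 5 * 4 * 3 * 2 * 1 = 479001600

Answer: 479001600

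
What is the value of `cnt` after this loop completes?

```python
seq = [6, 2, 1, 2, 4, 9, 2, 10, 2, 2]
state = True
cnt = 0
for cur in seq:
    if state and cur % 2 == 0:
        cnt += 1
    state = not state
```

Count even values at even positions
`cnt` takes the values: 0 → 1 → 2 → 3 → 4

Answer: 4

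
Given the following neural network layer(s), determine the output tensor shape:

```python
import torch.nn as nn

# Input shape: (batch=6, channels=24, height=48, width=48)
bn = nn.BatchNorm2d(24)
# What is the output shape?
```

Input: (6, 24, 48, 48) -> Output: (6, 24, 48, 48)

Answer: (6, 24, 48, 48)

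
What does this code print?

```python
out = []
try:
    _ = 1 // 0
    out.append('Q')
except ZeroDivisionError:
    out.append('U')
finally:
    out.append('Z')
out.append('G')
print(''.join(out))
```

Execution trace: 'U' (except ZeroDivisionError) → 'Z' (finally) → 'G' (after the try/except). Output: UZG

Answer: UZG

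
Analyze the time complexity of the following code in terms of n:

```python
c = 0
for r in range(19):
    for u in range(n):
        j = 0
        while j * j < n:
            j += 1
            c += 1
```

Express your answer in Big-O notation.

Each loop level contributes: 1 × n × √n. Multiplying the contributions gives O(n√n).

Answer: O(n√n)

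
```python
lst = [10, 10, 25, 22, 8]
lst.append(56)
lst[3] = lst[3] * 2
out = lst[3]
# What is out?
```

Trace:
`lst = [10, 10, 25, 22, 8]` → lst = [10, 10, 25, 22, 8]
`lst.append(56)` → lst = [10, 10, 25, 22, 8, 56]
`lst[3] = lst[3] * 2` → lst = [10, 10, 25, 44, 8, 56]
`out = lst[3]` → out = 44
So out = 44

Answer: 44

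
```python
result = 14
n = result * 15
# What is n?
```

Trace:
`result = 14` → result = 14
`n = result * 15` → n = 210
So n = 210

Answer: 210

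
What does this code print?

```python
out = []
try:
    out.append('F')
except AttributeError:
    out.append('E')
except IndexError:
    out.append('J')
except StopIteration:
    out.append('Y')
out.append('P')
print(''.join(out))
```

Execution trace: 'F' (try body, no exception) → 'P' (after the try/except). Output: FP

Answer: FP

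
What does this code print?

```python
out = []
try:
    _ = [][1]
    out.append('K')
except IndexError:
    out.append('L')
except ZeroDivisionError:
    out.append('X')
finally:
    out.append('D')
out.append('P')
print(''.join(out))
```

Execution trace: 'L' (except IndexError) → 'D' (finally) → 'P' (after the try/except). Output: LDP

Answer: LDP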